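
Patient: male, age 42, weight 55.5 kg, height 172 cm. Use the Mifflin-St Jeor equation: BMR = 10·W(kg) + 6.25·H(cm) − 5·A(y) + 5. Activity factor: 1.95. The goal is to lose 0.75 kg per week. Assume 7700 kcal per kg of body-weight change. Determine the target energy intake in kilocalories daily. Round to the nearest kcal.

Mifflin-St Jeor (male): BMR = 10(55.5) + 6.25(172) − 5(42) + 5 = 555 + 1075 − 210 + 5 = 1425 kcal/day.
TEE = 1425 × 1.95 = 2778.75 kcal/day.
Required daily deficit = 0.75 × 7700 ÷ 7 = 825 kcal/day.
Target intake = 2778.75 − 825 = 1953.75 kcal/day.

1954 kilocalories daily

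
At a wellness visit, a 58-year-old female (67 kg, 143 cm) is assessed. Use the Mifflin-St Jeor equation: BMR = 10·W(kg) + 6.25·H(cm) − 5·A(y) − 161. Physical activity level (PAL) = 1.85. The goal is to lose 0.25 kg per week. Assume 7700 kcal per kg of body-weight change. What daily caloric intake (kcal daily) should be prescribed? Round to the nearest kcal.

1784 kcal daily

Mifflin-St Jeor (female): BMR = 10(67) + 6.25(143) − 5(58) − 161 = 670 + 893.75 − 290 − 161 = 1112.75 kcal/day.
TEE = 1112.75 × 1.85 = 2058.5875 kcal/day.
Required daily deficit = 0.25 × 7700 ÷ 7 = 275 kcal/day.
Target intake = 2058.5875 − 275 = 1783.5875 kcal/day.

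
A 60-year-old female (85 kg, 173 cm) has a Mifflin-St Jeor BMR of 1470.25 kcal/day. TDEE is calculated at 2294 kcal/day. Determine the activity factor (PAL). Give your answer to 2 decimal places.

Activity factor = TEE ÷ BMR = 2294 ÷ 1470.25 = 1.56.

1.56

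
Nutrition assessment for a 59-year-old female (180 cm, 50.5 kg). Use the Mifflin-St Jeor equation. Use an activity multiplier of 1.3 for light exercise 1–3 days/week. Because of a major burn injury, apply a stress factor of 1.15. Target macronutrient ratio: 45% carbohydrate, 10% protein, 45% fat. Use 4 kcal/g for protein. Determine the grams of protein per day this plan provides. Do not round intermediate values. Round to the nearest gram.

Mifflin-St Jeor (female): BMR = 10(50.5) + 6.25(180) − 5(59) − 161 = 505 + 1125 − 295 − 161 = 1174 kcal/day.
TEE = 1174 × 1.3 = 1526.2 kcal/day.
With stress factor 1.15: 1526.2 × 1.15 = 1755.13 kcal/day.
Protein energy = 10% × 1755.13 = 175.513 kcal.
Protein = 175.513 ÷ 4 kcal/g = 43.8783 g.

44 g/day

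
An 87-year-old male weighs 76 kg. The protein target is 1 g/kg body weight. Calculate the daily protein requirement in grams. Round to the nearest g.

76 g/day

Protein = 1 g/kg × 76 kg = 76 g/day.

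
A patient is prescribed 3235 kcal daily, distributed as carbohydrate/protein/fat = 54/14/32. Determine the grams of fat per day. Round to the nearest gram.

Fat energy = 32% × 3235 = 1035.2 kcal.
At 9 kcal/g: 1035.2 ÷ 9 = 115.0222 g.

115 g/day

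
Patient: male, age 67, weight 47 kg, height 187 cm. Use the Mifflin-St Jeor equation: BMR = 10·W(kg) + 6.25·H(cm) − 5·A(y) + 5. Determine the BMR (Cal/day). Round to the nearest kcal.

1309 Cal/day

Mifflin-St Jeor (male): BMR = 10(47) + 6.25(187) − 5(67) + 5 = 470 + 1168.75 − 335 + 5 = 1308.75 kcal/day.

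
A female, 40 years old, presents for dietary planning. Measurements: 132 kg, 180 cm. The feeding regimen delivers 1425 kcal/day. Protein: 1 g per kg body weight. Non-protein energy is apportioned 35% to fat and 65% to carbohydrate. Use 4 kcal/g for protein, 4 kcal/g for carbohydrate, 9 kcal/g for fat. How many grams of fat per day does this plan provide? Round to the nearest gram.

Protein = 1 × 132 = 132 g → 132 × 4 = 528 kcal.
Non-protein calories = 1425 − 528 = 897 kcal.
Fat: 35% × 897 = 313.95 kcal; carbohydrate: 583.05 kcal.
Fat: 313.95 kcal ÷ 9 kcal/g = 34.8833 g.

35 g/day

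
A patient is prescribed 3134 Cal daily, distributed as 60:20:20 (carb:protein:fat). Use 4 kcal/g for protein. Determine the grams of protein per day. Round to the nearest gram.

Protein energy = 20% × 3134 = 626.8 kcal.
At 4 kcal/g: 626.8 ÷ 4 = 156.7 g.

157 g/day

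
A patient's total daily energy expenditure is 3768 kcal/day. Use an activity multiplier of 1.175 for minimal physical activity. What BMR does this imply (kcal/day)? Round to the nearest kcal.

3207 kcal/day

BMR = TEE ÷ activity factor = 3768 ÷ 1.175 = 3206.8085 kcal/day.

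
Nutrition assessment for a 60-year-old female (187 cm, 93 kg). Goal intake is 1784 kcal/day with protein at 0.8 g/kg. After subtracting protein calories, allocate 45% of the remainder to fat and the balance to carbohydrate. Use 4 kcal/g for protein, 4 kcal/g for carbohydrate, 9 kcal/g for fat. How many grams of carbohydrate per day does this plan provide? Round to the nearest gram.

Protein = 0.8 × 93 = 74.4 g → 74.4 × 4 = 297.6 kcal.
Non-protein calories = 1784 − 297.6 = 1486.4 kcal.
Fat: 45% × 1486.4 = 668.88 kcal; carbohydrate: 817.52 kcal.
Carbohydrate: 817.52 kcal ÷ 4 kcal/g = 204.38 g.

204 g/day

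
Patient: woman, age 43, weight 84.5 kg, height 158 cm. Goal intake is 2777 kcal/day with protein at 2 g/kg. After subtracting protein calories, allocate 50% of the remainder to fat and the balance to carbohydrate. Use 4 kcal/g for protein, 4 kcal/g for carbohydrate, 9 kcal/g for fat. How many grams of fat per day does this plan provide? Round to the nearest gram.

117 g/day

Protein = 2 × 84.5 = 169 g → 169 × 4 = 676 kcal.
Non-protein calories = 2777 − 676 = 2101 kcal.
Fat: 50% × 2101 = 1050.5 kcal; carbohydrate: 1050.5 kcal.
Fat: 1050.5 kcal ÷ 9 kcal/g = 116.7222 g.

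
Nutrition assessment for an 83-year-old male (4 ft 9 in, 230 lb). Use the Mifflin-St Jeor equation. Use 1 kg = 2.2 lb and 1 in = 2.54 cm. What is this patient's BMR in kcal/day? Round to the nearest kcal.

1540 kcal/day

Convert to metric: weight = 230 ÷ 2.2 = 104.5455 kg; height = (4×12 + 9) × 2.54 = 57 × 2.54 = 144.78 cm.
Mifflin-St Jeor (male): BMR = 10(104.5455) + 6.25(144.78) − 5(83) + 5 = 1045.4545 + 904.875 − 415 + 5 = 1540.3295 kcal/day.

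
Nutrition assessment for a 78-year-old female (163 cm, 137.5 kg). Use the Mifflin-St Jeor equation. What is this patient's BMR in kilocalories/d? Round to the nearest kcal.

1843 kilocalories/d

Mifflin-St Jeor (female): BMR = 10(137.5) + 6.25(163) − 5(78) − 161 = 1375 + 1018.75 − 390 − 161 = 1842.75 kcal/day.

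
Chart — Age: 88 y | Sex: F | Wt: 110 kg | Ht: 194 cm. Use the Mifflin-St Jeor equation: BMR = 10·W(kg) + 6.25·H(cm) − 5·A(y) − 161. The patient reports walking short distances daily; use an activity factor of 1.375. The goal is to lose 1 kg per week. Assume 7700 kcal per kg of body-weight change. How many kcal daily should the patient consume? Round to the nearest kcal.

Mifflin-St Jeor (female): BMR = 10(110) + 6.25(194) − 5(88) − 161 = 1100 + 1212.5 − 440 − 161 = 1711.5 kcal/day.
TEE = 1711.5 × 1.375 = 2353.3125 kcal/day.
Required daily deficit = 1 × 7700 ÷ 7 = 1100 kcal/day.
Target intake = 2353.3125 − 1100 = 1253.3125 kcal/day.

1253 kcal daily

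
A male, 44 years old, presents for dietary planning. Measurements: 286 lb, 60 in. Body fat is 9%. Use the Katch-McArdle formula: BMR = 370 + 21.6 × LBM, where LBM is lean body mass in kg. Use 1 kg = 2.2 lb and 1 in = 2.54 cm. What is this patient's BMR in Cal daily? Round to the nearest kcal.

Convert to metric: weight = 286 ÷ 2.2 = 130 kg; height = 60 × 2.54 = 152.4 cm.
LBM = 130 × (1 − 0.09) = 118.3 kg. Katch-McArdle: BMR = 370 + 21.6 × 118.3 = 2925.28 kcal/day.

2925 Cal daily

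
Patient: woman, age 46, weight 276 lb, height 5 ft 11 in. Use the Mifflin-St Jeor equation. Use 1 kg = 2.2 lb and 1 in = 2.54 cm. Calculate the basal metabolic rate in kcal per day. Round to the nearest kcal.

1991 kcal per day

Convert to metric: weight = 276 ÷ 2.2 = 125.4545 kg; height = (5×12 + 11) × 2.54 = 71 × 2.54 = 180.34 cm.
Mifflin-St Jeor (female): BMR = 10(125.4545) + 6.25(180.34) − 5(46) − 161 = 1254.5455 + 1127.125 − 230 − 161 = 1990.6705 kcal/day.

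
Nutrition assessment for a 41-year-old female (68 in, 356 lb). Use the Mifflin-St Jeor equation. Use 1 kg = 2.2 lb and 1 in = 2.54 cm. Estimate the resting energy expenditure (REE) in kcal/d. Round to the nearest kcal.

Convert to metric: weight = 356 ÷ 2.2 = 161.8182 kg; height = 68 × 2.54 = 172.72 cm.
Mifflin-St Jeor (female): BMR = 10(161.8182) + 6.25(172.72) − 5(41) − 161 = 1618.1818 + 1079.5 − 205 − 161 = 2331.6818 kcal/day.

2332 kcal/d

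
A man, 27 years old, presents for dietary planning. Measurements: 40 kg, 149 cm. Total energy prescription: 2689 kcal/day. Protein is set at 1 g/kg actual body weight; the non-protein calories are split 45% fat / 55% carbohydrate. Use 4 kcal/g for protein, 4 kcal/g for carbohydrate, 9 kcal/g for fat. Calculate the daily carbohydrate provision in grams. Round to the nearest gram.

Protein = 1 × 40 = 40 g → 40 × 4 = 160 kcal.
Non-protein calories = 2689 − 160 = 2529 kcal.
Fat: 45% × 2529 = 1138.05 kcal; carbohydrate: 1390.95 kcal.
Carbohydrate: 1390.95 kcal ÷ 4 kcal/g = 347.7375 g.

348 g/day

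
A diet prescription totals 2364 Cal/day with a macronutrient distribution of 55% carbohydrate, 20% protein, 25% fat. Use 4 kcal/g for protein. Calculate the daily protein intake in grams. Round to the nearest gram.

Protein energy = 20% × 2364 = 472.8 kcal.
At 4 kcal/g: 472.8 ÷ 4 = 118.2 g.

118 g/day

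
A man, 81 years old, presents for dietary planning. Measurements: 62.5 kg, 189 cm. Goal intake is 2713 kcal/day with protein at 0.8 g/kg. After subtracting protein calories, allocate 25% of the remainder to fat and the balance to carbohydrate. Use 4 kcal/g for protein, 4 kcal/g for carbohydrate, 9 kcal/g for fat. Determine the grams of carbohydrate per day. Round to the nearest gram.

471 g/day

Protein = 0.8 × 62.5 = 50 g → 50 × 4 = 200 kcal.
Non-protein calories = 2713 − 200 = 2513 kcal.
Fat: 25% × 2513 = 628.25 kcal; carbohydrate: 1884.75 kcal.
Carbohydrate: 1884.75 kcal ÷ 4 kcal/g = 471.1875 g.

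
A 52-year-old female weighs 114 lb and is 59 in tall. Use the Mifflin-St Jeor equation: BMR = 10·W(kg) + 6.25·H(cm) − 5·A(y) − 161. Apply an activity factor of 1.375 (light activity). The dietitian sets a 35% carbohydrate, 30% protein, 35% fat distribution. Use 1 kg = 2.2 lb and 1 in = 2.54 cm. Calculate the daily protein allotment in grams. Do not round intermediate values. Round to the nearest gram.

Convert to metric: weight = 114 ÷ 2.2 = 51.8182 kg; height = 59 × 2.54 = 149.86 cm.
Mifflin-St Jeor (female): BMR = 10(51.8182) + 6.25(149.86) − 5(52) − 161 = 518.1818 + 936.625 − 260 − 161 = 1033.8068 kcal/day.
TEE = 1033.8068 × 1.375 = 1421.4844 kcal/day.
Protein energy = 30% × 1421.4844 = 426.4453 kcal.
Protein = 426.4453 ÷ 4 kcal/g = 106.6113 g.

107 g/day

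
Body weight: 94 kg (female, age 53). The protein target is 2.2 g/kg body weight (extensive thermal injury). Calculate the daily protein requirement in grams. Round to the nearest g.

Protein = 2.2 g/kg × 94 kg = 206.8 g/day.

207 g/day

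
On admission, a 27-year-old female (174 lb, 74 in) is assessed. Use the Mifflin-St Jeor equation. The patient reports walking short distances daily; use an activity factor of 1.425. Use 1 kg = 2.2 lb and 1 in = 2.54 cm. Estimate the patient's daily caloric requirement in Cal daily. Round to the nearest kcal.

Convert to metric: weight = 174 ÷ 2.2 = 79.0909 kg; height = 74 × 2.54 = 187.96 cm.
Mifflin-St Jeor (female): BMR = 10(79.0909) + 6.25(187.96) − 5(27) − 161 = 790.9091 + 1174.75 − 135 − 161 = 1669.6591 kcal/day.
TEE = BMR × activity factor = 1669.6591 × 1.425 = 2379.2642 kcal/day.

2379 Cal daily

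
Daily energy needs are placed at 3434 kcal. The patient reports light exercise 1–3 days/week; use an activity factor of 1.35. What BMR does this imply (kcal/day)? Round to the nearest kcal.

BMR = TEE ÷ activity factor = 3434 ÷ 1.35 = 2543.7037 kcal/day.

2544 kcal/day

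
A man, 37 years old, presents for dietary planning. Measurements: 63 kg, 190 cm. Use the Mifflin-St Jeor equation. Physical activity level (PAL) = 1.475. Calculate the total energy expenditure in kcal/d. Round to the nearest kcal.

2415 kcal/d

Mifflin-St Jeor (male): BMR = 10(63) + 6.25(190) − 5(37) + 5 = 630 + 1187.5 − 185 + 5 = 1637.5 kcal/day.
TEE = BMR × activity factor = 1637.5 × 1.475 = 2415.3125 kcal/day.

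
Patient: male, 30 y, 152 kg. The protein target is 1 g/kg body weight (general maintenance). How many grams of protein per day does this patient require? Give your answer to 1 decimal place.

152.0 g/day

Protein = 1 g/kg × 152 kg = 152 g/day.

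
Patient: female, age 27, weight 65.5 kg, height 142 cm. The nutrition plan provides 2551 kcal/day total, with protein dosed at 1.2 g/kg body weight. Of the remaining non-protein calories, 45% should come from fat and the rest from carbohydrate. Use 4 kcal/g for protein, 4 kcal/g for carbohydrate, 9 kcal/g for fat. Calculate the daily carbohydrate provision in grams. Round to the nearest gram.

308 g/day

Protein = 1.2 × 65.5 = 78.6 g → 78.6 × 4 = 314.4 kcal.
Non-protein calories = 2551 − 314.4 = 2236.6 kcal.
Fat: 45% × 2236.6 = 1006.47 kcal; carbohydrate: 1230.13 kcal.
Carbohydrate: 1230.13 kcal ÷ 4 kcal/g = 307.5325 g.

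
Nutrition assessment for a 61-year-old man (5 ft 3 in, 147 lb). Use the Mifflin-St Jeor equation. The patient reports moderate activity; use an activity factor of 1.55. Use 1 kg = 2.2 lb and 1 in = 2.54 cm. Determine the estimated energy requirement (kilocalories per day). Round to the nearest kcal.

2121 kilocalories per day

Convert to metric: weight = 147 ÷ 2.2 = 66.8182 kg; height = (5×12 + 3) × 2.54 = 63 × 2.54 = 160.02 cm.
Mifflin-St Jeor (male): BMR = 10(66.8182) + 6.25(160.02) − 5(61) + 5 = 668.1818 + 1000.125 − 305 + 5 = 1368.3068 kcal/day.
TEE = BMR × activity factor = 1368.3068 × 1.55 = 2120.8756 kcal/day.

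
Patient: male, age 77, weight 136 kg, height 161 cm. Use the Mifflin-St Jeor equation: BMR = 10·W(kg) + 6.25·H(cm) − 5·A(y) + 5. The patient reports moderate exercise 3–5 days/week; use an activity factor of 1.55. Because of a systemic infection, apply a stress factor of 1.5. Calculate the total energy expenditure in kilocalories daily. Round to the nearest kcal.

Mifflin-St Jeor (male): BMR = 10(136) + 6.25(161) − 5(77) + 5 = 1360 + 1006.25 − 385 + 5 = 1986.25 kcal/day.
TEE = BMR × activity factor = 1986.25 × 1.55 = 3078.6875 kcal/day.
Apply stress factor: 3078.6875 × 1.5 = 4618.0313 kcal/day.

4618 kilocalories daily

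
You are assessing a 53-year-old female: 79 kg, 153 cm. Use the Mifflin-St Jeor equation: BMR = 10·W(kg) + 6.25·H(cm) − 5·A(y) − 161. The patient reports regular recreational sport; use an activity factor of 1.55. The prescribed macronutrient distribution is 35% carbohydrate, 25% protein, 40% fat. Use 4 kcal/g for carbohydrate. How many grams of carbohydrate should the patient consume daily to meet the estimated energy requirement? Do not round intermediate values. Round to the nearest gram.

Mifflin-St Jeor (female): BMR = 10(79) + 6.25(153) − 5(53) − 161 = 790 + 956.25 − 265 − 161 = 1320.25 kcal/day.
TEE = 1320.25 × 1.55 = 2046.3875 kcal/day.
Carbohydrate energy = 35% × 2046.3875 = 716.2356 kcal.
Carbohydrate = 716.2356 ÷ 4 kcal/g = 179.0589 g.

179 g/day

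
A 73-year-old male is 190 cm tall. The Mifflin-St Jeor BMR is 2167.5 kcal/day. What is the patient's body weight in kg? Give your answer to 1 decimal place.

2167.5 = 10·W + 6.25(190) − 5(73) + 5
10·W = 2167.5 − 827.5 = 1340, so W = 134 kg.

134.0 kg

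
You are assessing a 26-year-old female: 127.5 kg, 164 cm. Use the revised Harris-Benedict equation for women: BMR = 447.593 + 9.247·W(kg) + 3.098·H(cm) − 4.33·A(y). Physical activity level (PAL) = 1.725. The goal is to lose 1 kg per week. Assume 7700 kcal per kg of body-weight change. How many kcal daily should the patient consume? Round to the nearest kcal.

2388 kcal daily

Harris-Benedict: BMR = 447.593 + 9.247(127.5) + 3.098(164) − 4.33(26) = 2022.0775 kcal/day.
TEE = 2022.0775 × 1.725 = 3488.0837 kcal/day.
Required daily deficit = 1 × 7700 ÷ 7 = 1100 kcal/day.
Target intake = 3488.0837 − 1100 = 2388.0837 kcal/day.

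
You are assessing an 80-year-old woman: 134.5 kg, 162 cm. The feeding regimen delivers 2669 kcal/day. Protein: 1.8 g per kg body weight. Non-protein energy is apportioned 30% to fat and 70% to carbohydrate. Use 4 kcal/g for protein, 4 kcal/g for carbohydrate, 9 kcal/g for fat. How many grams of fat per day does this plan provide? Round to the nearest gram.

Protein = 1.8 × 134.5 = 242.1 g → 242.1 × 4 = 968.4 kcal.
Non-protein calories = 2669 − 968.4 = 1700.6 kcal.
Fat: 30% × 1700.6 = 510.18 kcal; carbohydrate: 1190.42 kcal.
Fat: 510.18 kcal ÷ 9 kcal/g = 56.6867 g.

57 g/day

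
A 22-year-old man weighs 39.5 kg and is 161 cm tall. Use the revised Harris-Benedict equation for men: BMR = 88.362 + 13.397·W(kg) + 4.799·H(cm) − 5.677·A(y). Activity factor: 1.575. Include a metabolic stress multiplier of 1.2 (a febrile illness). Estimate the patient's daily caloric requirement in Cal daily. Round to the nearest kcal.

2391 Cal daily

Harris-Benedict: BMR = 88.362 + 13.397(39.5) + 4.799(161) − 5.677(22) = 1265.2885 kcal/day.
TEE = BMR × activity factor = 1265.2885 × 1.575 = 1992.8294 kcal/day.
Apply stress factor: 1992.8294 × 1.2 = 2391.3953 kcal/day.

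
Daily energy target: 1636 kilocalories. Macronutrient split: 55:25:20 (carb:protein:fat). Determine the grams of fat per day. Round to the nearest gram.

Fat energy = 20% × 1636 = 327.2 kcal.
At 9 kcal/g: 327.2 ÷ 9 = 36.3556 g.

36 g/day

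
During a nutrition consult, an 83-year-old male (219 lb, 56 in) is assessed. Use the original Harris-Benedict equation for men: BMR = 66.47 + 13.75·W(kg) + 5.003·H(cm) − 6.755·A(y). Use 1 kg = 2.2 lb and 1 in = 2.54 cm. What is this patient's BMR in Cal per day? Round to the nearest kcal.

1586 Cal per day

Convert to metric: weight = 219 ÷ 2.2 = 99.5455 kg; height = 56 × 2.54 = 142.24 cm.
Harris-Benedict: BMR = 66.47 + 13.75(99.5455) + 5.003(142.24) − 6.755(83) = 1586.1817 kcal/day.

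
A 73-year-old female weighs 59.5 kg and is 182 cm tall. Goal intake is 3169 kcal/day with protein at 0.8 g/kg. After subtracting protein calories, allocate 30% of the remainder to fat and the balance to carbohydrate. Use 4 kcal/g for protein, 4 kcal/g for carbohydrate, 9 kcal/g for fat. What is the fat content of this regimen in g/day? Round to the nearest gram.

Protein = 0.8 × 59.5 = 47.6 g → 47.6 × 4 = 190.4 kcal.
Non-protein calories = 3169 − 190.4 = 2978.6 kcal.
Fat: 30% × 2978.6 = 893.58 kcal; carbohydrate: 2085.02 kcal.
Fat: 893.58 kcal ÷ 9 kcal/g = 99.2867 g.

99 g/day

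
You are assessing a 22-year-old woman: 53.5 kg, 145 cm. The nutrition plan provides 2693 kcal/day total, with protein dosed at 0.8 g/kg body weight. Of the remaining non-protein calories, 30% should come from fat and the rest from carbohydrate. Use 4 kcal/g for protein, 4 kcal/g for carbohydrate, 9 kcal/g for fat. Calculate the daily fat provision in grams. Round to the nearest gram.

Protein = 0.8 × 53.5 = 42.8 g → 42.8 × 4 = 171.2 kcal.
Non-protein calories = 2693 − 171.2 = 2521.8 kcal.
Fat: 30% × 2521.8 = 756.54 kcal; carbohydrate: 1765.26 kcal.
Fat: 756.54 kcal ÷ 9 kcal/g = 84.06 g.

84 g/day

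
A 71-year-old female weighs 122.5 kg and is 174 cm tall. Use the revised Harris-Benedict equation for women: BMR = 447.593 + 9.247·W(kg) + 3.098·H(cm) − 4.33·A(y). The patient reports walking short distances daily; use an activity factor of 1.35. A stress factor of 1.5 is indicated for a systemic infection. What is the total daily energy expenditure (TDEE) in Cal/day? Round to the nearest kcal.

3669 Cal/day

Harris-Benedict: BMR = 447.593 + 9.247(122.5) + 3.098(174) − 4.33(71) = 1811.9725 kcal/day.
TEE = BMR × activity factor = 1811.9725 × 1.35 = 2446.1629 kcal/day.
Apply stress factor: 2446.1629 × 1.5 = 3669.2443 kcal/day.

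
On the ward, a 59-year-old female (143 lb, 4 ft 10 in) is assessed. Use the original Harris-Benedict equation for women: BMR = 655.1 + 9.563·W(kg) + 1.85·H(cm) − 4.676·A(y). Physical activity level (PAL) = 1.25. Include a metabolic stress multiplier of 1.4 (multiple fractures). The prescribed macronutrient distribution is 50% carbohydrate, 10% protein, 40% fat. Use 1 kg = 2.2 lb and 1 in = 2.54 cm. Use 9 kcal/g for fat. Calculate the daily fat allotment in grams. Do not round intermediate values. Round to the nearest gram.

Convert to metric: weight = 143 ÷ 2.2 = 65 kg; height = (4×12 + 10) × 2.54 = 58 × 2.54 = 147.32 cm.
Harris-Benedict: BMR = 655.1 + 9.563(65) + 1.85(147.32) − 4.676(59) = 1273.353 kcal/day.
TEE = 1273.353 × 1.25 = 1591.6913 kcal/day.
With stress factor 1.4: 1591.6913 × 1.4 = 2228.3678 kcal/day.
Fat energy = 40% × 2228.3678 = 891.3471 kcal.
Fat = 891.3471 ÷ 9 kcal/g = 99.0386 g.

99 g/day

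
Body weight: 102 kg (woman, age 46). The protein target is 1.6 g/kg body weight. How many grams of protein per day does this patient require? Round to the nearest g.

Protein = 1.6 g/kg × 102 kg = 163.2 g/day.

163 g/day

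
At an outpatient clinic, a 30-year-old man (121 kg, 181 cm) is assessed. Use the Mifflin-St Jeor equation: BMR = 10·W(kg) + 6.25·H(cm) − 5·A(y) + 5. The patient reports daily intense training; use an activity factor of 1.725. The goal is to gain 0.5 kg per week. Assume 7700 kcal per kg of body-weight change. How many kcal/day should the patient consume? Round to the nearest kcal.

Mifflin-St Jeor (male): BMR = 10(121) + 6.25(181) − 5(30) + 5 = 1210 + 1131.25 − 150 + 5 = 2196.25 kcal/day.
TEE = 2196.25 × 1.725 = 3788.5313 kcal/day.
Required daily surplus = 0.5 × 7700 ÷ 7 = 550 kcal/day.
Target intake = 3788.5313 + 550 = 4338.5313 kcal/day.

4339 kcal/day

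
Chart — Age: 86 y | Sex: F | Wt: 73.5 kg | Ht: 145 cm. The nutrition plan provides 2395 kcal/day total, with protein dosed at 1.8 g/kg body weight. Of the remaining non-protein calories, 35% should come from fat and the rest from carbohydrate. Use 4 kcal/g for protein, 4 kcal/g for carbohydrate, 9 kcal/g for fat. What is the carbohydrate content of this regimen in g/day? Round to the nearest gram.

Protein = 1.8 × 73.5 = 132.3 g → 132.3 × 4 = 529.2 kcal.
Non-protein calories = 2395 − 529.2 = 1865.8 kcal.
Fat: 35% × 1865.8 = 653.03 kcal; carbohydrate: 1212.77 kcal.
Carbohydrate: 1212.77 kcal ÷ 4 kcal/g = 303.1925 g.

303 g/day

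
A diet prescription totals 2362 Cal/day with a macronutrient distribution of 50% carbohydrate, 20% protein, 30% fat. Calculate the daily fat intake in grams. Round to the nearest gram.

79 g/day

Fat energy = 30% × 2362 = 708.6 kcal.
At 9 kcal/g: 708.6 ÷ 9 = 78.7333 g.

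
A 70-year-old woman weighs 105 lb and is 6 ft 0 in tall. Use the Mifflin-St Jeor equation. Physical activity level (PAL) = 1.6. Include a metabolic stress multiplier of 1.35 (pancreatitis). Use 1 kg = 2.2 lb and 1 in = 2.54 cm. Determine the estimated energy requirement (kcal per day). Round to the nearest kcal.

2396 kcal per day

Convert to metric: weight = 105 ÷ 2.2 = 47.7273 kg; height = (6×12 + 0) × 2.54 = 72 × 2.54 = 182.88 cm.
Mifflin-St Jeor (female): BMR = 10(47.7273) + 6.25(182.88) − 5(70) − 161 = 477.2727 + 1143 − 350 − 161 = 1109.2727 kcal/day.
TEE = BMR × activity factor = 1109.2727 × 1.6 = 1774.8364 kcal/day.
Apply stress factor: 1774.8364 × 1.35 = 2396.0291 kcal/day.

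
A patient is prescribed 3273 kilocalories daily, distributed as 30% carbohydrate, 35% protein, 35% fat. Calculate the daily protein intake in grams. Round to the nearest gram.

Protein energy = 35% × 3273 = 1145.55 kcal.
At 4 kcal/g: 1145.55 ÷ 4 = 286.3875 g.

286 g/day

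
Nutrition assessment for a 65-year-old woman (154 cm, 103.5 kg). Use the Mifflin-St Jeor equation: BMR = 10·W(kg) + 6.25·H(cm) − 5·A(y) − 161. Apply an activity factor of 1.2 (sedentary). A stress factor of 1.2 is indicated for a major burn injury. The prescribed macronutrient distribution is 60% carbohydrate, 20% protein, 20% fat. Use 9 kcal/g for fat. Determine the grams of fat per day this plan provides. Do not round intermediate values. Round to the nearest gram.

48 g/day

Mifflin-St Jeor (female): BMR = 10(103.5) + 6.25(154) − 5(65) − 161 = 1035 + 962.5 − 325 − 161 = 1511.5 kcal/day.
TEE = 1511.5 × 1.2 = 1813.8 kcal/day.
With stress factor 1.2: 1813.8 × 1.2 = 2176.56 kcal/day.
Fat energy = 20% × 2176.56 = 435.312 kcal.
Fat = 435.312 ÷ 9 kcal/g = 48.368 g.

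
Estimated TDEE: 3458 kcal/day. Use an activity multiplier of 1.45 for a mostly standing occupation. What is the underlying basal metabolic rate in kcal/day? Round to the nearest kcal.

2385 kcal/day

BMR = TEE ÷ activity factor = 3458 ÷ 1.45 = 2384.8276 kcal/day.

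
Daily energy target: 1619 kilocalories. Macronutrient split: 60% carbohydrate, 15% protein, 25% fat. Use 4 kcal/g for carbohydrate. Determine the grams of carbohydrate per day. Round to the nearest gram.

Carbohydrate energy = 60% × 1619 = 971.4 kcal.
At 4 kcal/g: 971.4 ÷ 4 = 242.85 g.

243 g/day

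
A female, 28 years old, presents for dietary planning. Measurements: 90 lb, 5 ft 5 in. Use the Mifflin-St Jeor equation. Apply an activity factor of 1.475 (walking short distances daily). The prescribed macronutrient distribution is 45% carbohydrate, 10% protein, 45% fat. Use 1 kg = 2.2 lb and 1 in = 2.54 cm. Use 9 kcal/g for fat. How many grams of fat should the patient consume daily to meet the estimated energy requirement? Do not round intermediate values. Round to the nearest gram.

Convert to metric: weight = 90 ÷ 2.2 = 40.9091 kg; height = (5×12 + 5) × 2.54 = 65 × 2.54 = 165.1 cm.
Mifflin-St Jeor (female): BMR = 10(40.9091) + 6.25(165.1) − 5(28) − 161 = 409.0909 + 1031.875 − 140 − 161 = 1139.9659 kcal/day.
TEE = 1139.9659 × 1.475 = 1681.4497 kcal/day.
Fat energy = 45% × 1681.4497 = 756.6524 kcal.
Fat = 756.6524 ÷ 9 kcal/g = 84.0725 g.

84 g/day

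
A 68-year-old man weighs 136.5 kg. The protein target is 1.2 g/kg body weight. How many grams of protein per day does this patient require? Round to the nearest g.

164 g/day

Protein = 1.2 g/kg × 136.5 kg = 163.8 g/day.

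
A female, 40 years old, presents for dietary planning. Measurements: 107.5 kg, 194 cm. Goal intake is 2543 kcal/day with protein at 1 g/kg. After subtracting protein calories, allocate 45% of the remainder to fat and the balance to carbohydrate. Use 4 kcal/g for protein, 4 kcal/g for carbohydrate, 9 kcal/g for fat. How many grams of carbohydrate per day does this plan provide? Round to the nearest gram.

Protein = 1 × 107.5 = 107.5 g → 107.5 × 4 = 430 kcal.
Non-protein calories = 2543 − 430 = 2113 kcal.
Fat: 45% × 2113 = 950.85 kcal; carbohydrate: 1162.15 kcal.
Carbohydrate: 1162.15 kcal ÷ 4 kcal/g = 290.5375 g.

291 g/day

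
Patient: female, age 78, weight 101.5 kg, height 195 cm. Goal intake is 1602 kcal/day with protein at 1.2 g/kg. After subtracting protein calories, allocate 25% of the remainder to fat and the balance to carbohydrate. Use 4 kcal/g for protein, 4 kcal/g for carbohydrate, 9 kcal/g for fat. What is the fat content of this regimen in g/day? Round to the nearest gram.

31 g/day

Protein = 1.2 × 101.5 = 121.8 g → 121.8 × 4 = 487.2 kcal.
Non-protein calories = 1602 − 487.2 = 1114.8 kcal.
Fat: 25% × 1114.8 = 278.7 kcal; carbohydrate: 836.1 kcal.
Fat: 278.7 kcal ÷ 9 kcal/g = 30.9667 g.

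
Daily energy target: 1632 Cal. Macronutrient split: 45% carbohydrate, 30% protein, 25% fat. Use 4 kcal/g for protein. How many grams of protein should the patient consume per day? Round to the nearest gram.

Protein energy = 30% × 1632 = 489.6 kcal.
At 4 kcal/g: 489.6 ÷ 4 = 122.4 g.

122 g/day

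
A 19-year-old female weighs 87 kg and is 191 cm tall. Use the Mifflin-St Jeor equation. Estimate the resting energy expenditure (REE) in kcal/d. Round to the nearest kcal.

1808 kcal/d

Mifflin-St Jeor (female): BMR = 10(87) + 6.25(191) − 5(19) − 161 = 870 + 1193.75 − 95 − 161 = 1807.75 kcal/day.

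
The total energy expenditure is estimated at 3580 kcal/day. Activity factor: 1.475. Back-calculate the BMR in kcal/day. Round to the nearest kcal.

2427 kcal/day

BMR = TEE ÷ activity factor = 3580 ÷ 1.475 = 2427.1186 kcal/day.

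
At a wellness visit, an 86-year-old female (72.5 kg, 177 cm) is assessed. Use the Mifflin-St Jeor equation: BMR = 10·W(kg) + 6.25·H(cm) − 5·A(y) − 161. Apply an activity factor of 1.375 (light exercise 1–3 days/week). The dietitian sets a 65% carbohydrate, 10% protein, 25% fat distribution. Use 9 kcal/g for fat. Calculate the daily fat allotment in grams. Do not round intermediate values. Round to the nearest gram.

47 g/day

Mifflin-St Jeor (female): BMR = 10(72.5) + 6.25(177) − 5(86) − 161 = 725 + 1106.25 − 430 − 161 = 1240.25 kcal/day.
TEE = 1240.25 × 1.375 = 1705.3438 kcal/day.
Fat energy = 25% × 1705.3438 = 426.3359 kcal.
Fat = 426.3359 ÷ 9 kcal/g = 47.3707 g.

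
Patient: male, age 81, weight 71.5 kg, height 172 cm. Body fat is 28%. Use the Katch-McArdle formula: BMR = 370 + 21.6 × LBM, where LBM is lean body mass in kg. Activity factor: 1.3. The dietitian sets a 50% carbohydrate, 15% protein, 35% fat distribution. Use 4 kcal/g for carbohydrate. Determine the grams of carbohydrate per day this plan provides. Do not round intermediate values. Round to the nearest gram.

LBM = 71.5 × (1 − 0.28) = 51.48 kg. Katch-McArdle: BMR = 370 + 21.6 × 51.48 = 1481.968 kcal/day.
TEE = 1481.968 × 1.3 = 1926.5584 kcal/day.
Carbohydrate energy = 50% × 1926.5584 = 963.2792 kcal.
Carbohydrate = 963.2792 ÷ 4 kcal/g = 240.8198 g.

241 g/day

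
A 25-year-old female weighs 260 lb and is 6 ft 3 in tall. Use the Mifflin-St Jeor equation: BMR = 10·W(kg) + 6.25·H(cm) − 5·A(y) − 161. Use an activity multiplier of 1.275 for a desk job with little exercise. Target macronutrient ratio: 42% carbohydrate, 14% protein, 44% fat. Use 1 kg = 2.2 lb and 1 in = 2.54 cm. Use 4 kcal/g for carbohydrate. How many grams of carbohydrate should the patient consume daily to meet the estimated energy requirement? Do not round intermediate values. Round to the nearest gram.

279 g/day

Convert to metric: weight = 260 ÷ 2.2 = 118.1818 kg; height = (6×12 + 3) × 2.54 = 75 × 2.54 = 190.5 cm.
Mifflin-St Jeor (female): BMR = 10(118.1818) + 6.25(190.5) − 5(25) − 161 = 1181.8182 + 1190.625 − 125 − 161 = 2086.4432 kcal/day.
TEE = 2086.4432 × 1.275 = 2660.2151 kcal/day.
Carbohydrate energy = 42% × 2660.2151 = 1117.2903 kcal.
Carbohydrate = 1117.2903 ÷ 4 kcal/g = 279.3226 g.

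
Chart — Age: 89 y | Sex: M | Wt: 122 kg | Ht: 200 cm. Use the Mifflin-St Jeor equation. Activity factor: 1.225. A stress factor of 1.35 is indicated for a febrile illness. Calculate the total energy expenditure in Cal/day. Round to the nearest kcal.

3357 Cal/day

Mifflin-St Jeor (male): BMR = 10(122) + 6.25(200) − 5(89) + 5 = 1220 + 1250 − 445 + 5 = 2030 kcal/day.
TEE = BMR × activity factor = 2030 × 1.225 = 2486.75 kcal/day.
Apply stress factor: 2486.75 × 1.35 = 3357.1125 kcal/day.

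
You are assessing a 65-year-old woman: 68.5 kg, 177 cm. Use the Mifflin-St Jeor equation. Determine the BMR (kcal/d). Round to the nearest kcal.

1305 kcal/d

Mifflin-St Jeor (female): BMR = 10(68.5) + 6.25(177) − 5(65) − 161 = 685 + 1106.25 − 325 − 161 = 1305.25 kcal/day.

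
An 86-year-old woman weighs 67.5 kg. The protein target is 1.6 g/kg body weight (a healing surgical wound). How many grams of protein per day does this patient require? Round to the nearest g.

108 g/day

Protein = 1.6 g/kg × 67.5 kg = 108 g/day.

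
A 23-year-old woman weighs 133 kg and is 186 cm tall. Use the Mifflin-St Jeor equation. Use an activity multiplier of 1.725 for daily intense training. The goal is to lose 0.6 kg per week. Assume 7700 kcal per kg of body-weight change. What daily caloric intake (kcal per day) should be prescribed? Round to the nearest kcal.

Mifflin-St Jeor (female): BMR = 10(133) + 6.25(186) − 5(23) − 161 = 1330 + 1162.5 − 115 − 161 = 2216.5 kcal/day.
TEE = 2216.5 × 1.725 = 3823.4625 kcal/day.
Required daily deficit = 0.6 × 7700 ÷ 7 = 660 kcal/day.
Target intake = 3823.4625 − 660 = 3163.4625 kcal/day.

3163 kcal per day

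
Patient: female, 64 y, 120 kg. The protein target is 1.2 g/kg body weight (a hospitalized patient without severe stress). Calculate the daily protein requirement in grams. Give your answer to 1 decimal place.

Protein = 1.2 g/kg × 120 kg = 144 g/day.

144.0 g/day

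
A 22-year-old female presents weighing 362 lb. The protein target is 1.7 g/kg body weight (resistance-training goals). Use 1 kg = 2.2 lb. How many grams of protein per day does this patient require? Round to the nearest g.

280 g/day

Weight in kg = 362 ÷ 2.2 = 164.5455 kg.
Protein = 1.7 g/kg × 164.5455 kg = 279.7273 g/day.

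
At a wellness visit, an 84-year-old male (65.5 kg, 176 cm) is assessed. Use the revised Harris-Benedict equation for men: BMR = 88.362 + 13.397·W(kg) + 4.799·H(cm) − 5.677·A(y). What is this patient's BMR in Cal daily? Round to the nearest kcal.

1334 Cal daily

Harris-Benedict: BMR = 88.362 + 13.397(65.5) + 4.799(176) − 5.677(84) = 1333.6215 kcal/day.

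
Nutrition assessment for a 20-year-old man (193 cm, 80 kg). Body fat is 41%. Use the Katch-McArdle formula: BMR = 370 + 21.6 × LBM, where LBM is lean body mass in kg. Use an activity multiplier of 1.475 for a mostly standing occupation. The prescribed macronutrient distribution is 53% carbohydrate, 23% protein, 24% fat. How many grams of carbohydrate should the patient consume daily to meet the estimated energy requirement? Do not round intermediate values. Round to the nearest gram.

LBM = 80 × (1 − 0.41) = 47.2 kg. Katch-McArdle: BMR = 370 + 21.6 × 47.2 = 1389.52 kcal/day.
TEE = 1389.52 × 1.475 = 2049.542 kcal/day.
Carbohydrate energy = 53% × 2049.542 = 1086.2573 kcal.
Carbohydrate = 1086.2573 ÷ 4 kcal/g = 271.5643 g.

272 g/day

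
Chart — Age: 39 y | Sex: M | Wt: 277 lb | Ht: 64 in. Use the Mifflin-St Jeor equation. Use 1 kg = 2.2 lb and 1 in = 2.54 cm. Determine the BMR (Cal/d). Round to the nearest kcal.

Convert to metric: weight = 277 ÷ 2.2 = 125.9091 kg; height = 64 × 2.54 = 162.56 cm.
Mifflin-St Jeor (male): BMR = 10(125.9091) + 6.25(162.56) − 5(39) + 5 = 1259.0909 + 1016 − 195 + 5 = 2085.0909 kcal/day.

2085 Cal/d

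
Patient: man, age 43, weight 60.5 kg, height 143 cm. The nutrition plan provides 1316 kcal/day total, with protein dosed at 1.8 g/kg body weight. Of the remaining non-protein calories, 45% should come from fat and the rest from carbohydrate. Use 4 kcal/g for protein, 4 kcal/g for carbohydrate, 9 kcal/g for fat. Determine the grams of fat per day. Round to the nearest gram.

Protein = 1.8 × 60.5 = 108.9 g → 108.9 × 4 = 435.6 kcal.
Non-protein calories = 1316 − 435.6 = 880.4 kcal.
Fat: 45% × 880.4 = 396.18 kcal; carbohydrate: 484.22 kcal.
Fat: 396.18 kcal ÷ 9 kcal/g = 44.02 g.

44 g/day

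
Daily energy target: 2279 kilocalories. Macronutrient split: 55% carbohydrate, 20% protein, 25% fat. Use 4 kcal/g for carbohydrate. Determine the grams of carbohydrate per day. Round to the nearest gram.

Carbohydrate energy = 55% × 2279 = 1253.45 kcal.
At 4 kcal/g: 1253.45 ÷ 4 = 313.3625 g.

313 g/day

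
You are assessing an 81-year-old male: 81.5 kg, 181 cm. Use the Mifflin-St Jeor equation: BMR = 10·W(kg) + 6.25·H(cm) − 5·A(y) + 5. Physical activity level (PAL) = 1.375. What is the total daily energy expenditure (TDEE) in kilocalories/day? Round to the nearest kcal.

2126 kilocalories/day

Mifflin-St Jeor (male): BMR = 10(81.5) + 6.25(181) − 5(81) + 5 = 815 + 1131.25 − 405 + 5 = 1546.25 kcal/day.
TEE = BMR × activity factor = 1546.25 × 1.375 = 2126.0938 kcal/day.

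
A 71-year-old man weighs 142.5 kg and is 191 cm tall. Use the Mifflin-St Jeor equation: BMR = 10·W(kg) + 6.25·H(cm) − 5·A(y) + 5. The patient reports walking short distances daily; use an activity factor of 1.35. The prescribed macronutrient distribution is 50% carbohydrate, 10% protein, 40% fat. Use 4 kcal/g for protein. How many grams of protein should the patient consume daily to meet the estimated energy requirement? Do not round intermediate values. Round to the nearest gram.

77 g/day

Mifflin-St Jeor (male): BMR = 10(142.5) + 6.25(191) − 5(71) + 5 = 1425 + 1193.75 − 355 + 5 = 2268.75 kcal/day.
TEE = 2268.75 × 1.35 = 3062.8125 kcal/day.
Protein energy = 10% × 3062.8125 = 306.2813 kcal.
Protein = 306.2813 ÷ 4 kcal/g = 76.5703 g.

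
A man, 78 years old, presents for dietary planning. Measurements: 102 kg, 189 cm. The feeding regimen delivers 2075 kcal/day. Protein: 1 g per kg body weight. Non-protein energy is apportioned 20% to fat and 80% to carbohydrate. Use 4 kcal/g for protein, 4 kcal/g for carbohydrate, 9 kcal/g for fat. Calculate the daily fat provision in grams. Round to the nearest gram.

37 g/day

Protein = 1 × 102 = 102 g → 102 × 4 = 408 kcal.
Non-protein calories = 2075 − 408 = 1667 kcal.
Fat: 20% × 1667 = 333.4 kcal; carbohydrate: 1333.6 kcal.
Fat: 333.4 kcal ÷ 9 kcal/g = 37.0444 g.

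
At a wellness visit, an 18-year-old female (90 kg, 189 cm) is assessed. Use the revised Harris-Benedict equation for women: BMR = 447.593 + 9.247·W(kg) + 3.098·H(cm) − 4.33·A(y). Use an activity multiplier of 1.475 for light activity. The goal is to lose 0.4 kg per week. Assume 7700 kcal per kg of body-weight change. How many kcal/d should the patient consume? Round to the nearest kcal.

2196 kcal/d

Harris-Benedict: BMR = 447.593 + 9.247(90) + 3.098(189) − 4.33(18) = 1787.405 kcal/day.
TEE = 1787.405 × 1.475 = 2636.4224 kcal/day.
Required daily deficit = 0.4 × 7700 ÷ 7 = 440 kcal/day.
Target intake = 2636.4224 − 440 = 2196.4224 kcal/day.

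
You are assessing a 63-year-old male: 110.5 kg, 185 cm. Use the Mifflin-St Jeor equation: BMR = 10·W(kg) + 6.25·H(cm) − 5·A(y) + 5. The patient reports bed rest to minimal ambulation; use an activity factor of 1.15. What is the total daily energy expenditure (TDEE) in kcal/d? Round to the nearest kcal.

2244 kcal/d

Mifflin-St Jeor (male): BMR = 10(110.5) + 6.25(185) − 5(63) + 5 = 1105 + 1156.25 − 315 + 5 = 1951.25 kcal/day.
TEE = BMR × activity factor = 1951.25 × 1.15 = 2243.9375 kcal/day.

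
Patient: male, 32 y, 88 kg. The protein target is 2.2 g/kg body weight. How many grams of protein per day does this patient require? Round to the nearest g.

194 g/day

Protein = 2.2 g/kg × 88 kg = 193.6 g/day.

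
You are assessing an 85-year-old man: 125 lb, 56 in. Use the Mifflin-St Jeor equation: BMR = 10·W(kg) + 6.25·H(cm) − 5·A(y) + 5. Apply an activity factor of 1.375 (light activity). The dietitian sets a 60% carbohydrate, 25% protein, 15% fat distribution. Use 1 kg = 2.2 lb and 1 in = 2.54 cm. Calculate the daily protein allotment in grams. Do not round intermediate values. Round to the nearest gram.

89 g/day

Convert to metric: weight = 125 ÷ 2.2 = 56.8182 kg; height = 56 × 2.54 = 142.24 cm.
Mifflin-St Jeor (male): BMR = 10(56.8182) + 6.25(142.24) − 5(85) + 5 = 568.1818 + 889 − 425 + 5 = 1037.1818 kcal/day.
TEE = 1037.1818 × 1.375 = 1426.125 kcal/day.
Protein energy = 25% × 1426.125 = 356.5313 kcal.
Protein = 356.5313 ÷ 4 kcal/g = 89.1328 g.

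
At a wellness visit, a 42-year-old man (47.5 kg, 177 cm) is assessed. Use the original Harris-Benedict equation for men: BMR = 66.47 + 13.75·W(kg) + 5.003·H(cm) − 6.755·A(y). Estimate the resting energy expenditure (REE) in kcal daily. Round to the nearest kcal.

Harris-Benedict: BMR = 66.47 + 13.75(47.5) + 5.003(177) − 6.755(42) = 1321.416 kcal/day.

1321 kcal daily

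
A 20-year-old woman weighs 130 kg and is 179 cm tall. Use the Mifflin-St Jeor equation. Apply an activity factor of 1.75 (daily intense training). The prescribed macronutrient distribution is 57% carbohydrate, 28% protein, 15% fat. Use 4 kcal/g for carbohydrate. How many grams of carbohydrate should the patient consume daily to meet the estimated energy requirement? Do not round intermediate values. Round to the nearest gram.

Mifflin-St Jeor (female): BMR = 10(130) + 6.25(179) − 5(20) − 161 = 1300 + 1118.75 − 100 − 161 = 2157.75 kcal/day.
TEE = 2157.75 × 1.75 = 3776.0625 kcal/day.
Carbohydrate energy = 57% × 3776.0625 = 2152.3556 kcal.
Carbohydrate = 2152.3556 ÷ 4 kcal/g = 538.0889 g.

538 g/day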